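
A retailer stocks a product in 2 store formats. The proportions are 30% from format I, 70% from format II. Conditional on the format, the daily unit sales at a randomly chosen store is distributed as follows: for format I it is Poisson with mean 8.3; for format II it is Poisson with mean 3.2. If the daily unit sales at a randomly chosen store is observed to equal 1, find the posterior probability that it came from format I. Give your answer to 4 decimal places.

0.0067

Likelihoods P(X=1 | ·): I: 0.00206269; II: 0.130439.
Posterior ∝ prior × likelihood. Numerator for I: 0.3·0.00206269 = 0.000618807.
Normalizing constant: 0.3·0.00206269 + 0.7·0.130439 = 0.0919261.
P(I | observation) = 0.000618807 / 0.0919261 = 0.00673157.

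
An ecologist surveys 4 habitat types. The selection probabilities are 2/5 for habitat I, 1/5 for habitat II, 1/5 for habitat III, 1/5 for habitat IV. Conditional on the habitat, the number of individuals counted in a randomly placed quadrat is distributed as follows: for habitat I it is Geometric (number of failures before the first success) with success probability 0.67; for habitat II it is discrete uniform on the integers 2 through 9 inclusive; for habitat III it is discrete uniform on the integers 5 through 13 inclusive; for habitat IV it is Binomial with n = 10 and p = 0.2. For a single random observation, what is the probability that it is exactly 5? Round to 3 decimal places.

Conditional on each habitat, P(X = 5): I: 0.00262207; II: 0.125; III: 0.111111; IV: 0.0264241.
By total probability, P(X = 5) = 0.4·0.00262207 + 0.2·0.125 + 0.2·0.111111 + 0.2·0.0264241 = 0.0535559.

0.054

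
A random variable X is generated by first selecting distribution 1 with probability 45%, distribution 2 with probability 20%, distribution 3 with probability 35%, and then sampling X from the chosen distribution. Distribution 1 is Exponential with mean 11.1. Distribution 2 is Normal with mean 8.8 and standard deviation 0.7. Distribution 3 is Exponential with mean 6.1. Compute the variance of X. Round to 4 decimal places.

Per component, 1: μ=11.1, E[X²]=246.42; 2: μ=8.8, E[X²]=77.93; 3: μ=6.1, E[X²]=74.42.
E[X] = 0.45·11.1 + 0.2·8.8 + 0.35·6.1 = 8.89.
E[X²] = 0.45·246.42 + 0.2·77.93 + 0.35·74.42 = 152.522.
Var(X) = E[X²] − (E[X])² = 152.522 − 79.0321 = 73.4899.

73.4899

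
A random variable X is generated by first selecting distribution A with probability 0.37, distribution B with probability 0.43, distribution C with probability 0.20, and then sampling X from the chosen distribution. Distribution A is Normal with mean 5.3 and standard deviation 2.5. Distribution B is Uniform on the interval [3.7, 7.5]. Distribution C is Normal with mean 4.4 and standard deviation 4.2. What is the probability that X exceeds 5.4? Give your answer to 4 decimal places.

Conditional on each component, P(X > 5.4): A: 0.484047; B: 0.552632; C: 0.405904.
By total probability, P(X > 5.4) = 0.37·0.484047 + 0.43·0.552632 + 0.2·0.405904 = 0.49791.

0.4979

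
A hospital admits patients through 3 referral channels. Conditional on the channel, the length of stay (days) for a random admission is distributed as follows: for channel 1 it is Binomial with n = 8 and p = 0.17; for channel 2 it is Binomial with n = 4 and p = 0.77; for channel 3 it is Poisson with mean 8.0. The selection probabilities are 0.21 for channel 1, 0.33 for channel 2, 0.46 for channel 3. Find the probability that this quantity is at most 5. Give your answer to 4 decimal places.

0.6279

Conditional on each channel, P(X ≤ 5): 1: 0.999506; 2: 1; 3: 0.191236.
By total probability, P(X ≤ 5) = 0.21·0.999506 + 0.33·1 + 0.46·0.191236 = 0.627865.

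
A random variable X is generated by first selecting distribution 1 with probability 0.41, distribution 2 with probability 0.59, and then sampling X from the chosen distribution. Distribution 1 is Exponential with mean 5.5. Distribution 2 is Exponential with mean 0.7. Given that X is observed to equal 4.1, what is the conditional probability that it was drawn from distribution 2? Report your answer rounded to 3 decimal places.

Likelihoods f(4.1 | ·): 1: 0.0862761; 2: 0.00408486.
Posterior ∝ prior × likelihood. Numerator for 2: 0.59·0.00408486 = 0.00241007.
Normalizing constant: 0.41·0.0862761 + 0.59·0.00408486 = 0.0377833.
P(2 | observation) = 0.00241007 / 0.0377833 = 0.0637866.

0.064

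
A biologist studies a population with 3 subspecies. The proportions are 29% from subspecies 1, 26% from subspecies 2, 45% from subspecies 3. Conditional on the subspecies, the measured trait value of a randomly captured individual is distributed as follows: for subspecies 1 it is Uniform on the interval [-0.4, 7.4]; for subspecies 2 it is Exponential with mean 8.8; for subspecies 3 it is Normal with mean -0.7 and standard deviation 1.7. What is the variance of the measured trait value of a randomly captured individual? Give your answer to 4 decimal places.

Per component, 1: μ=3.5, E[X²]=17.32; 2: μ=8.8, E[X²]=154.88; 3: μ=-0.7, E[X²]=3.38.
E[X] = 0.29·3.5 + 0.26·8.8 + 0.45·-0.7 = 2.988.
E[X²] = 0.29·17.32 + 0.26·154.88 + 0.45·3.38 = 46.8126.
Var(X) = E[X²] − (E[X])² = 46.8126 − 8.92814 = 37.8845.

37.8845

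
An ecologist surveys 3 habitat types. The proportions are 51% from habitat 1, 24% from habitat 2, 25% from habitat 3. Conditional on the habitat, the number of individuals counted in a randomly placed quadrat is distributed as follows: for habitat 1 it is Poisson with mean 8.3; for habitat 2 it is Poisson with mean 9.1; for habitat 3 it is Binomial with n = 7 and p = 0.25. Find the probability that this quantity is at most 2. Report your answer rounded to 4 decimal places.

Conditional on each habitat, P(X ≤ 2): 1: 0.0108714; 2: 0.00575135; 3: 0.756409.
By total probability, P(X ≤ 2) = 0.51·0.0108714 + 0.24·0.00575135 + 0.25·0.756409 = 0.196027.

0.1960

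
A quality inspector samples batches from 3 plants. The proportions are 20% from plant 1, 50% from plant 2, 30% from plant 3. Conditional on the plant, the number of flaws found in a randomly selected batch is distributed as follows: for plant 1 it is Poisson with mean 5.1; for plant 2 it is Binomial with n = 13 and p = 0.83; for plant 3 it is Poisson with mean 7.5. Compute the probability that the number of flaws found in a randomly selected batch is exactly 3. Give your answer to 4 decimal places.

Conditional on each plant, P(X = 3): 1: 0.13479; 2: 3.29678e-06; 3: 0.0388887.
By total probability, P(X = 3) = 0.2·0.13479 + 0.5·3.29678e-06 + 0.3·0.0388887 = 0.0386263.

0.0386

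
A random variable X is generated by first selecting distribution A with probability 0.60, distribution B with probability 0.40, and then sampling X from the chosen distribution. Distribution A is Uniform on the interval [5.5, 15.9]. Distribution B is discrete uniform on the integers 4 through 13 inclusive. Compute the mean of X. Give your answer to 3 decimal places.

9.820

Component means — A: 10.7; B: 8.5.
E[X] = 0.6·10.7 + 0.4·8.5 = 9.82.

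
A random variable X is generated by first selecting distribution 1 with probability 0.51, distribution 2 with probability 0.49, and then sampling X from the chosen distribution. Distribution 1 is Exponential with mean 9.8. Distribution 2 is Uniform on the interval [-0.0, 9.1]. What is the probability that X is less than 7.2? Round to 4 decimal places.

0.6531

Conditional on each component, P(X < 7.2): 1: 0.520348; 2: 0.791209.
By total probability, P(X < 7.2) = 0.51·0.520348 + 0.49·0.791209 = 0.65307.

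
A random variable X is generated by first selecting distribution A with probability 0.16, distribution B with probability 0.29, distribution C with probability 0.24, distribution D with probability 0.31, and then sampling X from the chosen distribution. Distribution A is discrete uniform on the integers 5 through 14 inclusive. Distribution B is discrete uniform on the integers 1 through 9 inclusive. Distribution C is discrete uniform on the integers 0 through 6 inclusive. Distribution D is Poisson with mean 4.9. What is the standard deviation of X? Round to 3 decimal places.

Per component, A: μ=9.5, E[X²]=98.5; B: μ=5, E[X²]=31.6667; C: μ=3, E[X²]=13; D: μ=4.9, E[X²]=28.91.
E[X] = 0.16·9.5 + 0.29·5 + 0.24·3 + 0.31·4.9 = 5.209.
E[X²] = 0.16·98.5 + 0.29·31.6667 + 0.24·13 + 0.31·28.91 = 37.0254.
Var(X) = E[X²] − (E[X])² = 37.0254 − 27.1337 = 9.89175.
SD(X) = √9.89175 = 3.14512.

3.145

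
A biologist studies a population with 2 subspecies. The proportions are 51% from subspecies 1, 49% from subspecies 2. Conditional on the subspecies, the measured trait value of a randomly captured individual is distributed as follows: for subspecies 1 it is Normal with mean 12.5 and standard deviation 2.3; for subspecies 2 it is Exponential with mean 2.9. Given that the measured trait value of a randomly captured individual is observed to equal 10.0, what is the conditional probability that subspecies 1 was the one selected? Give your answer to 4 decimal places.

0.9012

Likelihoods f(10.0 | ·): 1: 0.096079; 2: 0.0109657.
Posterior ∝ prior × likelihood. Numerator for 1: 0.51·0.096079 = 0.0490003.
Normalizing constant: 0.51·0.096079 + 0.49·0.0109657 = 0.0543734.
P(1 | observation) = 0.0490003 / 0.0543734 = 0.90118.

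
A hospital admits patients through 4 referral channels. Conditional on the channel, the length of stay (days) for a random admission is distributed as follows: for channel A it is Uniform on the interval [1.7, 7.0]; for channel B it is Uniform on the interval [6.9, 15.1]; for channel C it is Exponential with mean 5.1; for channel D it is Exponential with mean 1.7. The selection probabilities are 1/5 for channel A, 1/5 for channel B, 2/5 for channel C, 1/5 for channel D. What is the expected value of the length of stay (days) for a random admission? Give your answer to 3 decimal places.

Component means — A: 4.35; B: 11; C: 5.1; D: 1.7.
E[X] = 0.2·4.35 + 0.2·11 + 0.4·5.1 + 0.2·1.7 = 5.45.

5.450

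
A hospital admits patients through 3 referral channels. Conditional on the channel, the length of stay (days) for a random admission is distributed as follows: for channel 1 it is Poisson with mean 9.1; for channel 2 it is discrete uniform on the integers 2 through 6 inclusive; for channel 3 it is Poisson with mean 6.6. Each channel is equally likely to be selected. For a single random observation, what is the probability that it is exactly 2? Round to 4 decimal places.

0.0781

Conditional on each channel, P(X = 2): 1: 0.00462352; 2: 0.2; 3: 0.0296288.
By total probability, P(X = 2) = 0.333333·0.00462352 + 0.333333·0.2 + 0.333333·0.0296288 = 0.0780841.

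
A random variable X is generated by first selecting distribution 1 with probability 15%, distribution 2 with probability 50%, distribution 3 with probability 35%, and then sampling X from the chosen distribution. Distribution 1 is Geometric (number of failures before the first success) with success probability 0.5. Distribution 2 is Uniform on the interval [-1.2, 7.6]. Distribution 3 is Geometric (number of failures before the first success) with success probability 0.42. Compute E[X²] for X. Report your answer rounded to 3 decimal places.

10.615

For each component E[X²] = Var + (mean)², giving 1: 3; 2: 16.6933; 3: 5.19501.
Overall E[X²] = 0.15·3 + 0.5·16.6933 + 0.35·5.19501 = 10.6149.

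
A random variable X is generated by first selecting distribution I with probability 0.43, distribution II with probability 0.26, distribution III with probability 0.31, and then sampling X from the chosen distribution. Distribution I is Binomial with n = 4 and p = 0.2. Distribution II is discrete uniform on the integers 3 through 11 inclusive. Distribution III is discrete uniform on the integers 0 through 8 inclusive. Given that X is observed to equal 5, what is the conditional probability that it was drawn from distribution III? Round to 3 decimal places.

Likelihoods P(X=5 | ·): I: 0; II: 0.111111; III: 0.111111.
Posterior ∝ prior × likelihood. Numerator for III: 0.31·0.111111 = 0.0344444.
Normalizing constant: 0.43·0 + 0.26·0.111111 + 0.31·0.111111 = 0.0633333.
P(III | observation) = 0.0344444 / 0.0633333 = 0.54386.

0.544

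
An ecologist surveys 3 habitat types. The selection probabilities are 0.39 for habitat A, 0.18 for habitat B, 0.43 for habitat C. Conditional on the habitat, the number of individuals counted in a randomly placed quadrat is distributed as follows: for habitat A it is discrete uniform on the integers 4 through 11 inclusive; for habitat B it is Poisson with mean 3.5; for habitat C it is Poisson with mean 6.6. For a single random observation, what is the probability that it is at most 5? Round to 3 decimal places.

0.404

Conditional on each habitat, P(X ≤ 5): A: 0.25; B: 0.857614; C: 0.354673.
By total probability, P(X ≤ 5) = 0.39·0.25 + 0.18·0.857614 + 0.43·0.354673 = 0.40438.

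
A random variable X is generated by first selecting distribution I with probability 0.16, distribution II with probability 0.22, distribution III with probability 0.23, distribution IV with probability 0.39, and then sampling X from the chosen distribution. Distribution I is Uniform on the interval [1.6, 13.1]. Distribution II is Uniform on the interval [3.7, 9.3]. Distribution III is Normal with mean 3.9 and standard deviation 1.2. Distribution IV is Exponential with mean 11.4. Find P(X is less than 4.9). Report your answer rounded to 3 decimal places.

0.413

Conditional on each component, P(X < 4.9): I: 0.286957; II: 0.214286; III: 0.797672; IV: 0.349377.
By total probability, P(X < 4.9) = 0.16·0.286957 + 0.22·0.214286 + 0.23·0.797672 + 0.39·0.349377 = 0.412777.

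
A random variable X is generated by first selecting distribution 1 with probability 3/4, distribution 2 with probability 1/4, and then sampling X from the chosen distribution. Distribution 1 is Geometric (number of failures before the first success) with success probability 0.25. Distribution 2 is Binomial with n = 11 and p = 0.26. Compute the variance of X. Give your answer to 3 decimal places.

9.533

Per component, 1: μ=3, E[X²]=21; 2: μ=2.86, E[X²]=10.296.
E[X] = 0.75·3 + 0.25·2.86 = 2.965.
E[X²] = 0.75·21 + 0.25·10.296 = 18.324.
Var(X) = E[X²] − (E[X])² = 18.324 − 8.79122 = 9.53278.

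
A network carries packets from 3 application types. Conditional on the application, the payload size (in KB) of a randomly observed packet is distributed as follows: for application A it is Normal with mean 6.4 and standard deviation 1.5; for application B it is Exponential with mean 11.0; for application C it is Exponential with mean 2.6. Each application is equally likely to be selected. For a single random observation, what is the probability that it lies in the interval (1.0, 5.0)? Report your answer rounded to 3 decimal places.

Conditional on each application, P(1.0 < X < 5.0): A: 0.175165; B: 0.278364; C: 0.534556.
By total probability, P(1.0 < X < 5.0) = 0.333333·0.175165 + 0.333333·0.278364 + 0.333333·0.534556 = 0.329362.

0.329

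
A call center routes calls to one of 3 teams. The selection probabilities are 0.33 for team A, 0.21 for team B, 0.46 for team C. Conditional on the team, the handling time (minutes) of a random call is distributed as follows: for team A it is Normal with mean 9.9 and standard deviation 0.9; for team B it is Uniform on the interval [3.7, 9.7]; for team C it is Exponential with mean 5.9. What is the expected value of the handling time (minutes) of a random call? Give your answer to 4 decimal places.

7.3880

Component means — A: 9.9; B: 6.7; C: 5.9.
E[X] = 0.33·9.9 + 0.21·6.7 + 0.46·5.9 = 7.388.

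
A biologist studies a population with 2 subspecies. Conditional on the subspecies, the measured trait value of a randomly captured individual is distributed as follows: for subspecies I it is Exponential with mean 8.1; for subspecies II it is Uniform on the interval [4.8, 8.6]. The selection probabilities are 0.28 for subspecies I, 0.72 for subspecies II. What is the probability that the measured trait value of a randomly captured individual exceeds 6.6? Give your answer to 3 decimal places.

0.503

Conditional on each subspecies, P(X > 6.6): I: 0.442721; II: 0.526316.
By total probability, P(X > 6.6) = 0.28·0.442721 + 0.72·0.526316 = 0.502909.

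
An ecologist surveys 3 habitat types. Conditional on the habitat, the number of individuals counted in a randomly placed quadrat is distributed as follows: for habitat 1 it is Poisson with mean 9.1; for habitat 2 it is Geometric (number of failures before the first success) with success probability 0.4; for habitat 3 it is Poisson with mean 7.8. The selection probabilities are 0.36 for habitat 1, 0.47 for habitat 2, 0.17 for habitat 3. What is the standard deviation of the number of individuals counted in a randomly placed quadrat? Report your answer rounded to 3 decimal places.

Per component, 1: μ=9.1, E[X²]=91.91; 2: μ=1.5, E[X²]=6; 3: μ=7.8, E[X²]=68.64.
E[X] = 0.36·9.1 + 0.47·1.5 + 0.17·7.8 = 5.307.
E[X²] = 0.36·91.91 + 0.47·6 + 0.17·68.64 = 47.5764.
Var(X) = E[X²] − (E[X])² = 47.5764 − 28.1642 = 19.4122.
SD(X) = √19.4122 = 4.40592.

4.406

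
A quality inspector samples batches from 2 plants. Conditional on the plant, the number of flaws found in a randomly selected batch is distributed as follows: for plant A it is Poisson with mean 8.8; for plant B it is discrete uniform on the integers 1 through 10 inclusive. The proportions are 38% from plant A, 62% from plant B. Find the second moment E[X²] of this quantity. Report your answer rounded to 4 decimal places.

For each component E[X²] = Var + (mean)², giving A: 86.24; B: 38.5.
Overall E[X²] = 0.38·86.24 + 0.62·38.5 = 56.6412.

56.6412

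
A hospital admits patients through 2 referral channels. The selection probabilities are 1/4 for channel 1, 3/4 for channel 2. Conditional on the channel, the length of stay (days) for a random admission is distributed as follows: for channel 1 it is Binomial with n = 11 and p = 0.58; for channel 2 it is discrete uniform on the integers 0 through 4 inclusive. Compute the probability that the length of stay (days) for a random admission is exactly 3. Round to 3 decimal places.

Conditional on each channel, P(X = 3): 1: 0.0311718; 2: 0.2.
By total probability, P(X = 3) = 0.25·0.0311718 + 0.75·0.2 = 0.157793.

0.158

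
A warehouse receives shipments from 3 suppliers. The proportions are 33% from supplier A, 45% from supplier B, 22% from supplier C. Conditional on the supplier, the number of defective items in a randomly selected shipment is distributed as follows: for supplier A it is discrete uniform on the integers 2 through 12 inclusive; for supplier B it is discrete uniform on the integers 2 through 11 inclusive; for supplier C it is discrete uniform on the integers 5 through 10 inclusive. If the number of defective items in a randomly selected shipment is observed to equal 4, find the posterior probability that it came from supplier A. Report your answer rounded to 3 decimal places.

Likelihoods P(X=4 | ·): A: 0.0909091; B: 0.1; C: 0.
Posterior ∝ prior × likelihood. Numerator for A: 0.33·0.0909091 = 0.03.
Normalizing constant: 0.33·0.0909091 + 0.45·0.1 + 0.22·0 = 0.075.
P(A | observation) = 0.03 / 0.075 = 0.4.

0.400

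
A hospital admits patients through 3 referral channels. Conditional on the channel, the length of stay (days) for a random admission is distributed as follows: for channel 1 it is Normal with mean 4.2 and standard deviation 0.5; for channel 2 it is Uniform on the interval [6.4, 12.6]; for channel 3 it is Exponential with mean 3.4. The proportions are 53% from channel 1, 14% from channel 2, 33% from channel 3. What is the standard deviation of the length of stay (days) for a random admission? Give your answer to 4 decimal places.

Per component, 1: μ=4.2, E[X²]=17.89; 2: μ=9.5, E[X²]=93.4533; 3: μ=3.4, E[X²]=23.12.
E[X] = 0.53·4.2 + 0.14·9.5 + 0.33·3.4 = 4.678.
E[X²] = 0.53·17.89 + 0.14·93.4533 + 0.33·23.12 = 30.1948.
Var(X) = E[X²] − (E[X])² = 30.1948 − 21.8837 = 8.31108.
SD(X) = √8.31108 = 2.88289.

2.8829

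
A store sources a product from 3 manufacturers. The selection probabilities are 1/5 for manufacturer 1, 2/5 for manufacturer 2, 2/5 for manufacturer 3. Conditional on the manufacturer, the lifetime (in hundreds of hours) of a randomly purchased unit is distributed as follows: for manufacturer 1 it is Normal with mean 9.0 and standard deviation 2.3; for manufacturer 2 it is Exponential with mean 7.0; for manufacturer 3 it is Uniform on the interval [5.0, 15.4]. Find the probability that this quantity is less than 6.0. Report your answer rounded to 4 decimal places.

0.2879

Conditional on each manufacturer, P(X < 6.0): 1: 0.0960575; 2: 0.575627; 3: 0.0961538.
By total probability, P(X < 6.0) = 0.2·0.0960575 + 0.4·0.575627 + 0.4·0.0961538 = 0.287924.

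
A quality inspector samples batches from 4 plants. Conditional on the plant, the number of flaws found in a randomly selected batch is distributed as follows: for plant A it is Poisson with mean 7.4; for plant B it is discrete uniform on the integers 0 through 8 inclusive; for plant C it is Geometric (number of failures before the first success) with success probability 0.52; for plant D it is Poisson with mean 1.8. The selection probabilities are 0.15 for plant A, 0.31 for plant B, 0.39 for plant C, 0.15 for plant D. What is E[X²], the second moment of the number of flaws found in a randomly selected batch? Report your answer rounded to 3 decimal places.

For each component E[X²] = Var + (mean)², giving A: 62.16; B: 22.6667; C: 2.62722; D: 5.04.
Overall E[X²] = 0.15·62.16 + 0.31·22.6667 + 0.39·2.62722 + 0.15·5.04 = 18.1313.

18.131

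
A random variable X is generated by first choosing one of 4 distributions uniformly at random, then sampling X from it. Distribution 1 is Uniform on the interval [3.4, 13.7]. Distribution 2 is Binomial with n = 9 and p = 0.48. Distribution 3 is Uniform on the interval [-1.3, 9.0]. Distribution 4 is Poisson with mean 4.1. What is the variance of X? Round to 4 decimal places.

Per component, 1: μ=8.55, E[X²]=81.9433; 2: μ=4.32, E[X²]=20.9088; 3: μ=3.85, E[X²]=23.6633; 4: μ=4.1, E[X²]=20.91.
E[X] = 0.25·8.55 + 0.25·4.32 + 0.25·3.85 + 0.25·4.1 = 5.205.
E[X²] = 0.25·81.9433 + 0.25·20.9088 + 0.25·23.6633 + 0.25·20.91 = 36.8564.
Var(X) = E[X²] − (E[X])² = 36.8564 − 27.092 = 9.76434.

9.7643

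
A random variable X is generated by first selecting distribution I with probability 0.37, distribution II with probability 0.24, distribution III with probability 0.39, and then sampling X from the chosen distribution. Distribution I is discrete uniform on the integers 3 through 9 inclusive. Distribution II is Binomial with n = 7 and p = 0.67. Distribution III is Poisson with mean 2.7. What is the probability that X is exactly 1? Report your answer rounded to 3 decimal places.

0.072

Conditional on each component, P(X = 1): I: 0; II: 0.00605698; III: 0.181455.
By total probability, P(X = 1) = 0.37·0 + 0.24·0.00605698 + 0.39·0.181455 = 0.0722211.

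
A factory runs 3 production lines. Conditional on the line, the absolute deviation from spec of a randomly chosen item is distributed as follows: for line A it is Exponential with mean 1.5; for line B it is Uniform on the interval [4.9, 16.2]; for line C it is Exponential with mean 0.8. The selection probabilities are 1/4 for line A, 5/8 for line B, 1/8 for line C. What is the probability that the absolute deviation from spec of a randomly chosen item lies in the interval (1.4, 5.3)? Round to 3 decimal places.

Conditional on each line, P(1.4 < X < 5.3): A: 0.364033; B: 0.0353982; C: 0.172447.
By total probability, P(1.4 < X < 5.3) = 0.25·0.364033 + 0.625·0.0353982 + 0.125·0.172447 = 0.134688.

0.135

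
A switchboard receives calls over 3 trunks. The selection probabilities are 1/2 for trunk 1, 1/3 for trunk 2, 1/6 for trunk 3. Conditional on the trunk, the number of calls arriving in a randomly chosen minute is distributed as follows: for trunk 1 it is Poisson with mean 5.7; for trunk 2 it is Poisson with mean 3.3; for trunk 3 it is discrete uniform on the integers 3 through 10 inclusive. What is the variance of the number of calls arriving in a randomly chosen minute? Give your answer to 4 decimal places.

Per component, 1: μ=5.7, E[X²]=38.19; 2: μ=3.3, E[X²]=14.19; 3: μ=6.5, E[X²]=47.5.
E[X] = 0.5·5.7 + 0.333333·3.3 + 0.166667·6.5 = 5.03333.
E[X²] = 0.5·38.19 + 0.333333·14.19 + 0.166667·47.5 = 31.7417.
Var(X) = E[X²] − (E[X])² = 31.7417 − 25.3344 = 6.40722.

6.4072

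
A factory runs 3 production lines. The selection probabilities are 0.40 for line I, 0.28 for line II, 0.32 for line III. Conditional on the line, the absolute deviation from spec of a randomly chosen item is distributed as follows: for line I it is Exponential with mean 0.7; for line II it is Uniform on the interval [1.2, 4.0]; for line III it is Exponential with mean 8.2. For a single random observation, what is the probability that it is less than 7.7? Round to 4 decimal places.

0.8749

Conditional on each line, P(X < 7.7): I: 0.999983; II: 1; III: 0.608991.
By total probability, P(X < 7.7) = 0.4·0.999983 + 0.28·1 + 0.32·0.608991 = 0.87487.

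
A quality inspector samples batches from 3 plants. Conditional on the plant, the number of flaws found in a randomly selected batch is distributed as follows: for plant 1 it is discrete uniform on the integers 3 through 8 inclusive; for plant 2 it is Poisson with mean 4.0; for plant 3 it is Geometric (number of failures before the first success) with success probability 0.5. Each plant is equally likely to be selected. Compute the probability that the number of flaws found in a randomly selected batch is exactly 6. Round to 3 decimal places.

Conditional on each plant, P(X = 6): 1: 0.166667; 2: 0.104196; 3: 0.0078125.
By total probability, P(X = 6) = 0.333333·0.166667 + 0.333333·0.104196 + 0.333333·0.0078125 = 0.0928916.

0.093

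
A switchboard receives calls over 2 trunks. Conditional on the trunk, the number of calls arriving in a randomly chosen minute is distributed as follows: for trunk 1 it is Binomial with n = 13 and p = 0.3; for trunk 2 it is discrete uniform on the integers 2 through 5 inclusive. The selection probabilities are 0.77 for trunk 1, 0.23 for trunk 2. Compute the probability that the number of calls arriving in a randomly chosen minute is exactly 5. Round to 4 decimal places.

Conditional on each trunk, P(X = 5): 1: 0.180289; 2: 0.25.
By total probability, P(X = 5) = 0.77·0.180289 + 0.23·0.25 = 0.196323.

0.1963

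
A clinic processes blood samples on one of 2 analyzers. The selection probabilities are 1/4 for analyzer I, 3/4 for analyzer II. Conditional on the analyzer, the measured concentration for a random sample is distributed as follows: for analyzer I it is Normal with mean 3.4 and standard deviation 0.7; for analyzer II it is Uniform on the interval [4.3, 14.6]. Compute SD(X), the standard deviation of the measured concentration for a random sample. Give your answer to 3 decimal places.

3.690

Per component, I: μ=3.4, E[X²]=12.05; II: μ=9.45, E[X²]=98.1433.
E[X] = 0.25·3.4 + 0.75·9.45 = 7.9375.
E[X²] = 0.25·12.05 + 0.75·98.1433 = 76.62.
Var(X) = E[X²] − (E[X])² = 76.62 − 63.0039 = 13.6161.
SD(X) = √13.6161 = 3.69.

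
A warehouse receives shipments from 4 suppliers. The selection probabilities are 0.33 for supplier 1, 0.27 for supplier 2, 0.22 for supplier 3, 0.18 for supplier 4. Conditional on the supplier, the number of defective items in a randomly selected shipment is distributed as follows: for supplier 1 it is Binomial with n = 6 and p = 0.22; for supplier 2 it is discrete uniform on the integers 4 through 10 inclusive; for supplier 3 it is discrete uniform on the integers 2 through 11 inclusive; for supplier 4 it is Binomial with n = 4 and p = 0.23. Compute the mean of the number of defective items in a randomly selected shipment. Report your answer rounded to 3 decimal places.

3.921

Component means — 1: 1.32; 2: 7; 3: 6.5; 4: 0.92.
E[X] = 0.33·1.32 + 0.27·7 + 0.22·6.5 + 0.18·0.92 = 3.9212.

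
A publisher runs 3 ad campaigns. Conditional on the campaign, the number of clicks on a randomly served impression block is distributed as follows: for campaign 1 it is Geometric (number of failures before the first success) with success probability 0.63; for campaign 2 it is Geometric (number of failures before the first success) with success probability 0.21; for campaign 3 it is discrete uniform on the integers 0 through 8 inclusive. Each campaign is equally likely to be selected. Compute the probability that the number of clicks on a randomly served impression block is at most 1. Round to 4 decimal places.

0.4871

Conditional on each campaign, P(X ≤ 1): 1: 0.8631; 2: 0.3759; 3: 0.222222.
By total probability, P(X ≤ 1) = 0.333333·0.8631 + 0.333333·0.3759 + 0.333333·0.222222 = 0.487074.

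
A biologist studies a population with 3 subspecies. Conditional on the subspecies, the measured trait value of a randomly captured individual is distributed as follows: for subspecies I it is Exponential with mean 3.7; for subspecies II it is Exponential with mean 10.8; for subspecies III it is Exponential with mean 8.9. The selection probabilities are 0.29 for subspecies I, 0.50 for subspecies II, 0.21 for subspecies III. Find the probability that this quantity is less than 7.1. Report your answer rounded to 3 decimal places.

Conditional on each subspecies, P(X < 7.1): I: 0.853234; II: 0.481807; III: 0.54966.
By total probability, P(X < 7.1) = 0.29·0.853234 + 0.5·0.481807 + 0.21·0.54966 = 0.60377.

0.604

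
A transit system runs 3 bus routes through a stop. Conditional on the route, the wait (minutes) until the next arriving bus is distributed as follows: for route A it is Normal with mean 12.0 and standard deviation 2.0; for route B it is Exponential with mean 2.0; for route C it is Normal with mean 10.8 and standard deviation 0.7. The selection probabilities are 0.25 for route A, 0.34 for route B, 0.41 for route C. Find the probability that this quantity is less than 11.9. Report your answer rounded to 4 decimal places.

0.8453

Conditional on each route, P(X < 11.9): A: 0.480061; B: 0.997394; C: 0.941958.
By total probability, P(X < 11.9) = 0.25·0.480061 + 0.34·0.997394 + 0.41·0.941958 = 0.845332.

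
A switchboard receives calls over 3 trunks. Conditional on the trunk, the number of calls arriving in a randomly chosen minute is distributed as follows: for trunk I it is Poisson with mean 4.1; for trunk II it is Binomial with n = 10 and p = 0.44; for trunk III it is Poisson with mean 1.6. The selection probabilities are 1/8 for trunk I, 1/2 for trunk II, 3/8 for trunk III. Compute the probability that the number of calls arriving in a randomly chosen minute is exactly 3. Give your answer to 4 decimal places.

0.1638

Conditional on each trunk, P(X = 3): I: 0.190368; II: 0.176545; III: 0.137828.
By total probability, P(X = 3) = 0.125·0.190368 + 0.5·0.176545 + 0.375·0.137828 = 0.163754.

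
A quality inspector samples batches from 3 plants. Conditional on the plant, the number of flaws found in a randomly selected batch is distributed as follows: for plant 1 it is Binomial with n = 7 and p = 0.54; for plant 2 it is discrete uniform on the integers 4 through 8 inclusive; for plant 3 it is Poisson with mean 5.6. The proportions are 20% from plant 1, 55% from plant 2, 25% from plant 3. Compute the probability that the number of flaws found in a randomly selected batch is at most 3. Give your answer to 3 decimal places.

0.130

Conditional on each plant, P(X ≤ 3): 1: 0.413058; 2: 0; 3: 0.190622.
By total probability, P(X ≤ 3) = 0.2·0.413058 + 0.55·0 + 0.25·0.190622 = 0.130267.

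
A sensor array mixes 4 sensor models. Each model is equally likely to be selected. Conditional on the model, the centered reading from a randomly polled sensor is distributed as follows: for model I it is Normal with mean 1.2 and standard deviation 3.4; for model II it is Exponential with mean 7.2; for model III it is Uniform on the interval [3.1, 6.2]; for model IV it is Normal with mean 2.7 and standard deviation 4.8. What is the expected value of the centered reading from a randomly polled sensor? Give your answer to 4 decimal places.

Component means — I: 1.2; II: 7.2; III: 4.65; IV: 2.7.
E[X] = 0.25·1.2 + 0.25·7.2 + 0.25·4.65 + 0.25·2.7 = 3.9375.

3.9375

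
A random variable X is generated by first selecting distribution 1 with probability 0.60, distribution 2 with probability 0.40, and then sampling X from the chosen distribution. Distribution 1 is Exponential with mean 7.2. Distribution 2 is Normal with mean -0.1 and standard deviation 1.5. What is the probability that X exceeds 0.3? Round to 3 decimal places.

0.733

Conditional on each component, P(X > 0.3): 1: 0.959189; 2: 0.394863.
By total probability, P(X > 0.3) = 0.6·0.959189 + 0.4·0.394863 = 0.733459.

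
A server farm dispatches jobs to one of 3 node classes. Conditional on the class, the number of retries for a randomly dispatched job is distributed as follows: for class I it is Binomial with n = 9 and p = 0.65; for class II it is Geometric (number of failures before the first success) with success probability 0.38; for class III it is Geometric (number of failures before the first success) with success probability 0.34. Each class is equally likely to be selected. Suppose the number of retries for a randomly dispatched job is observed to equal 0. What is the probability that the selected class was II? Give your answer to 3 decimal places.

Likelihoods P(X=0 | ·): I: 7.88156e-05; II: 0.38; III: 0.34.
Posterior ∝ prior × likelihood. Numerator for II: 0.333333·0.38 = 0.126667.
Normalizing constant: 0.333333·7.88156e-05 + 0.333333·0.38 + 0.333333·0.34 = 0.240026.
P(II | observation) = 0.126667 / 0.240026 = 0.52772.

0.528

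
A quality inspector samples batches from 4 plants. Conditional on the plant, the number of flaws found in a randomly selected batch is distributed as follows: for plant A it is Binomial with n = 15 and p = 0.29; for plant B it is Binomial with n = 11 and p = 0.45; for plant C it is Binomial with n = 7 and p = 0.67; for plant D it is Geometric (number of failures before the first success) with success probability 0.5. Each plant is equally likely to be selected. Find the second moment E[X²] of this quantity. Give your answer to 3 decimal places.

18.945

For each component E[X²] = Var + (mean)², giving A: 22.011; B: 27.225; C: 23.5438; D: 3.
Overall E[X²] = 0.25·22.011 + 0.25·27.225 + 0.25·23.5438 + 0.25·3 = 18.9449.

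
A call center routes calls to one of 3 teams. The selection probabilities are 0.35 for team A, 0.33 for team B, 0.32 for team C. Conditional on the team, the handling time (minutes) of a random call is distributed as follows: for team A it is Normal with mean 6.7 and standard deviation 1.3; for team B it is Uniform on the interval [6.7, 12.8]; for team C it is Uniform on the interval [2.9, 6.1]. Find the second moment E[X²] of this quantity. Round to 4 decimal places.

For each component E[X²] = Var + (mean)², giving A: 46.58; B: 98.1633; C: 21.1033.
Overall E[X²] = 0.35·46.58 + 0.33·98.1633 + 0.32·21.1033 = 55.45.

55.4500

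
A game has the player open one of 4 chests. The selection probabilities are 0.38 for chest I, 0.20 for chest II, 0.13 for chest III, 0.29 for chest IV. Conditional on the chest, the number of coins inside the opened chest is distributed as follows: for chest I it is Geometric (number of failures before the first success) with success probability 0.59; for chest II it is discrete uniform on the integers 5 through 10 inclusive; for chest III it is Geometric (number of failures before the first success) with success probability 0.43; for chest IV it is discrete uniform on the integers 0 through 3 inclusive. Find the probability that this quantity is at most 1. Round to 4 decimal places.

0.5489

Conditional on each chest, P(X ≤ 1): I: 0.8319; II: 0; III: 0.6751; IV: 0.5.
By total probability, P(X ≤ 1) = 0.38·0.8319 + 0.2·0 + 0.13·0.6751 + 0.29·0.5 = 0.548885.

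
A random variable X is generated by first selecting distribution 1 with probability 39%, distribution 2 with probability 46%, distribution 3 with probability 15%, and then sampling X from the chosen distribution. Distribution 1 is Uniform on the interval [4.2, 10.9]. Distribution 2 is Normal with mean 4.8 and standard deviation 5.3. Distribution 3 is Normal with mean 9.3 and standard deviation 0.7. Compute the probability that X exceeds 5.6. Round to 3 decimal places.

0.661

Conditional on each component, P(X > 5.6): 1: 0.791045; 2: 0.44001; 3: 1.
By total probability, P(X > 5.6) = 0.39·0.791045 + 0.46·0.44001 + 0.15·1 = 0.660912.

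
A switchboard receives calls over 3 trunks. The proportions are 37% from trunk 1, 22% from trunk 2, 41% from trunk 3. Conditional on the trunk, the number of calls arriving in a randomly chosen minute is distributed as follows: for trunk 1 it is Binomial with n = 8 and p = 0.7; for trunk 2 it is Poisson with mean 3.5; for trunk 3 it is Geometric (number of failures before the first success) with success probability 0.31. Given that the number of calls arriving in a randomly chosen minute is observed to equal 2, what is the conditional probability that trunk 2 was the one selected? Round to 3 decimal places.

0.388

Likelihoods P(X=2 | ·): 1: 0.0100019; 2: 0.184959; 3: 0.147591.
Posterior ∝ prior × likelihood. Numerator for 2: 0.22·0.184959 = 0.040691.
Normalizing constant: 0.37·0.0100019 + 0.22·0.184959 + 0.41·0.147591 = 0.104904.
P(2 | observation) = 0.040691 / 0.104904 = 0.387888.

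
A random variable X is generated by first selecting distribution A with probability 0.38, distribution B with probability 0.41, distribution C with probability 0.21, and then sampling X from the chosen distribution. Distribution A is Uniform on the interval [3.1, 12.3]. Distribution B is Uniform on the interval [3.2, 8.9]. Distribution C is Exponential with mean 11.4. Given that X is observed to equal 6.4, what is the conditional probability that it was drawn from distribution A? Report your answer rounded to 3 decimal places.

0.334

Likelihoods f(6.4 | ·): A: 0.108696; B: 0.175439; C: 0.0500358.
Posterior ∝ prior × likelihood. Numerator for A: 0.38·0.108696 = 0.0413043.
Normalizing constant: 0.38·0.108696 + 0.41·0.175439 + 0.21·0.0500358 = 0.123742.
P(A | observation) = 0.0413043 / 0.123742 = 0.333795.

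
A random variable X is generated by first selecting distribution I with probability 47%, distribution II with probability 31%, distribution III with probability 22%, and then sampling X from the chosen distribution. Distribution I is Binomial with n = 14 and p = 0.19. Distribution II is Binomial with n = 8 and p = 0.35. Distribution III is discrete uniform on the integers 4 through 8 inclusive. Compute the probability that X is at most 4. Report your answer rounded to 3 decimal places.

Conditional on each component, P(X ≤ 4): I: 0.890704; II: 0.893909; III: 0.2.
By total probability, P(X ≤ 4) = 0.47·0.890704 + 0.31·0.893909 + 0.22·0.2 = 0.739743.

0.740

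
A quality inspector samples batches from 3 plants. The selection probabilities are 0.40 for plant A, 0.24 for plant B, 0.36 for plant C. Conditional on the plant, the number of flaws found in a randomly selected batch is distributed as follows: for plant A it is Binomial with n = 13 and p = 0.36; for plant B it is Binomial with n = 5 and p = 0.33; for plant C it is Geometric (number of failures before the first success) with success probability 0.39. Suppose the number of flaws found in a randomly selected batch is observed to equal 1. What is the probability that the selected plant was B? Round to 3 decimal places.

0.458

Likelihoods P(X=1 | ·): A: 0.0221007; B: 0.332493; C: 0.2379.
Posterior ∝ prior × likelihood. Numerator for B: 0.24·0.332493 = 0.0797984.
Normalizing constant: 0.4·0.0221007 + 0.24·0.332493 + 0.36·0.2379 = 0.174283.
P(B | observation) = 0.0797984 / 0.174283 = 0.457868.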